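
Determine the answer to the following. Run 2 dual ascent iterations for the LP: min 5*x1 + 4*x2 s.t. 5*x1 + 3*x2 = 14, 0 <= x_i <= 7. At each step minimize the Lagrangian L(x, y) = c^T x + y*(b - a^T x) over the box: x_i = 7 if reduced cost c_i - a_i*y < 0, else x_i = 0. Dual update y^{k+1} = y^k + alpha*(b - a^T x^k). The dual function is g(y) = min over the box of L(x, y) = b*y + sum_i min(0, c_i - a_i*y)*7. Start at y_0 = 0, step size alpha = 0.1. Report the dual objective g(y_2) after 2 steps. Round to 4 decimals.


Dual ascent for LP: min 5*x1 + 4*x2, 5*x1 + 3*x2 = 14, 0 <= x_i <= 7
Step 1: y^k = 0.0, reduced costs: (5.0, 4.0)
  x^k = (0.0, 0.0), subgradient = b - a^T x = 14.0
  y^{k+1} = 0.0 + 0.1*14.0 = 1.4
Step 2: y^k = 1.4, reduced costs: (-2.0, -0.2)
  x^k = (7.0, 7.0), subgradient = b - a^T x = -42.0
  y^{k+1} = 1.4 + 0.1*-42.0 = -2.8
Dual objective at y_2 = -2.8: reduced costs (19.0, 12.4), box minimizer x = (0.0, 0.0)
g(y_2) = b*y + (c1 - a1*y)*x1 + (c2 - a2*y)*x2 = 14*(-2.8) + 19.0*0.0 + 12.4*0.0 = -39.2 + 0.0 + 0.0 = -39.2


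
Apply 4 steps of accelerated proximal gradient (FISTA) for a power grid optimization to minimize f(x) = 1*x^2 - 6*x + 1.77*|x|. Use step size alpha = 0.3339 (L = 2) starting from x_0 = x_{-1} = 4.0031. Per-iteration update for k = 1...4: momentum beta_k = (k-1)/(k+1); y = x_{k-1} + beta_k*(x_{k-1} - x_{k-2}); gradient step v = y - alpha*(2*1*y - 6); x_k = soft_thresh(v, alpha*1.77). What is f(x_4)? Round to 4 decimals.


FISTA on f(x) = 1*x^2 - 6*x + 1.77*|x|
L = 2, alpha = 0.3339
Iteration 1: beta = 0.0, y = 4.0031 + 0.0*(4.0031 - 4.0031) = 4.0031
  grad(y) = 2.0062, v = y - alpha*grad = 3.3332
  prox(v) = soft_thresh(3.3332, 0.591) = 2.7422
Iteration 2: beta = 0.3333, y = 2.7422 + 0.3333*(2.7422 - 4.0031) = 2.3219
  grad(y) = -1.3561, v = y - alpha*grad = 2.7747
  prox(v) = soft_thresh(2.7747, 0.591) = 2.1837
Iteration 3: beta = 0.5, y = 2.1837 + 0.5*(2.1837 - 2.7422) = 1.9045
  grad(y) = -2.191, v = y - alpha*grad = 2.6361
  prox(v) = soft_thresh(2.6361, 0.591) = 2.0451
Iteration 4: beta = 0.6, y = 2.0451 + 0.6*(2.0451 - 2.1837) = 1.9619
  grad(y) = -2.0763, v = y - alpha*grad = 2.6551
  prox(v) = soft_thresh(2.6551, 0.591) = 2.0641
f(x_4) = 1*2.0641^2 - 6*2.0641 + 1.77*|2.0641| = -4.4706


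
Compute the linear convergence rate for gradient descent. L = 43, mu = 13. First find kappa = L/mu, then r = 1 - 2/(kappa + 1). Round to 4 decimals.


Step 1: Compute the condition number.
kappa = L/mu = 43/13 = 3.3077
Step 2: Compute the convergence rate.
r = 1 - 2/(kappa + 1) = 1 - 2*mu/(L + mu) = (L - mu)/(L + mu) = 30/56 = 0.5357


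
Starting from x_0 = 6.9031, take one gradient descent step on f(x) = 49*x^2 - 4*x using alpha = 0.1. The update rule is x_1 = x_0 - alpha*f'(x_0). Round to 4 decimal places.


We compute the gradient at x_0 and apply the update.
f'(x) = 98*x - 4
f'(6.9031) = 98*6.9031 - 4 = 672.5038
x_1 = 6.9031 - 0.1*672.5038 = -60.3473


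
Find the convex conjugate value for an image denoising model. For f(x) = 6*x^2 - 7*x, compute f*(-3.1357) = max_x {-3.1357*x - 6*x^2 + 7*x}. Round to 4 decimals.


f*(y) = sup_x {y*x - a*x^2 - b*x} = sup_x {(y-b)*x - a*x^2}
FOC: (y - b) - 2a*x = 0 => x* = (y - b)/(2a)
x* = (-3.1357 + 7)/(2*6) = 0.322
f*(-3.1357) = (y-b)^2/(4a) = (-3.1357 + 7)^2/(4*6)
= 14.9328/24 = 0.6222


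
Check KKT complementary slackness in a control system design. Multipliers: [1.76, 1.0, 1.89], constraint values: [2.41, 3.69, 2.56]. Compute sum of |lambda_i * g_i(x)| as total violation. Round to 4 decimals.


KKT complementary slackness check:
lambda_1 * g_1 = 1.76 * 2.41 = 4.2416
lambda_2 * g_2 = 1.0 * 3.69 = 3.69
lambda_3 * g_3 = 1.89 * 2.56 = 4.8384
Total violation = 4.2416 + 3.69 + 4.8384 = 12.77


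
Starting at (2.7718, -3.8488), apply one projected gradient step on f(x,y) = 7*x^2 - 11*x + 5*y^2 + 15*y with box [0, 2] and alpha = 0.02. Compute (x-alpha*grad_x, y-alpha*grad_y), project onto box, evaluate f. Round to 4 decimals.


Step 1: Compute gradient at (2.7718, -3.8488).
grad_x = 2*7*2.7718 - 11 = 27.8052
grad_y = 2*5*-3.8488 + 15 = -23.488
Step 2: Gradient step.
x_raw = 2.7718 - 0.02*27.8052 = 2.2157
y_raw = -3.8488 - 0.02*-23.488 = -3.379
Step 3: Project onto [0, 2].
x_proj = clip(2.2157) = 2.0
y_proj = clip(-3.379) = 0.0
Step 4: Evaluate f.
f(2.0, 0.0) = 6.0


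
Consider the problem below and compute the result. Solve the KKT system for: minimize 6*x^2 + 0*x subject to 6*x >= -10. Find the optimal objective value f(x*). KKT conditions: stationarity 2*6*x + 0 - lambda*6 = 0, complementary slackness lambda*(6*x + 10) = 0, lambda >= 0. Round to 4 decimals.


Step 1: Try lambda = 0 (constraint inactive).
Stationarity: 2*6*x + 0 = 0
x* = 0/(2*6) = 0.0
Check constraint: 6*0.0 = 0.0 >= -10 -- satisfied.
Step 2: Compute optimal value.
f(x*) = 6*0.0^2 + 0*0.0 = 0.0


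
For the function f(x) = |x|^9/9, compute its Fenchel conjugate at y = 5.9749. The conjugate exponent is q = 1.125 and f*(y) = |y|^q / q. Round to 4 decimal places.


The conjugate exponent q satisfies 1/p + 1/q = 1.
p = 9, so q = 9/(9 - 1) = 1.125
|y|^q = 5.9749^1.125 = 7.4709
f*(5.9749) = 7.4709 / 1.125 = 6.6408


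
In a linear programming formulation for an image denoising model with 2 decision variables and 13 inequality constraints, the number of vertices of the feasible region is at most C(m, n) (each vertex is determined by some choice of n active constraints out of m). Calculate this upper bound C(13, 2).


Each vertex corresponds to some choice of n active constraints out of m, so the number of vertices is at most C(m, n) = m! / (n!(m-n)!).
m = 13, n = 2
Numerator: 13 * 12
Denominator: 2! = 2
C(13, 2) = 78


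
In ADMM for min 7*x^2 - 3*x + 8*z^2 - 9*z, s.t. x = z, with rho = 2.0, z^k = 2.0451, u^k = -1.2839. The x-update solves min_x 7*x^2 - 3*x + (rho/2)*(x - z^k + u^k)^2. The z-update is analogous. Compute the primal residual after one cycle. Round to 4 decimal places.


ADMM iteration with rho = 2.0, z^k = 2.0451, u^k = -1.2839
Step 1: x-update.
Minimize 7*x^2 - 3*x + (2.0/2)*(x - 2.0451 - 1.2839)^2
FOC: (2*7 + 2.0)*x = 3 + 2.0*(2.0451 + 1.2839)
x^{k+1} = 0.6036
Step 2: z-update.
Minimize 8*z^2 - 9*z + (2.0/2)*(0.6036 - z - 1.2839)^2
FOC: (2*8 + 2.0)*z = 9 + 2.0*(0.6036 - 1.2839)
z^{k+1} = 0.4244
Step 3: u-update.
u^{k+1} = -1.2839 + 0.6036 - 0.4244 = -1.1047
Step 4: Primal residual = |0.6036 - 0.4244| = 0.1792


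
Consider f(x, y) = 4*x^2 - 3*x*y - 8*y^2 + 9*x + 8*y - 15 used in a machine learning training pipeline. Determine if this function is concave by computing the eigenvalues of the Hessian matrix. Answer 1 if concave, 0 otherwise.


The Hessian of f(x,y) = 4*x^2 - 3*x*y - 8*y^2 + 9*x + 8*y - 15 is:
H = [[8, -3], [-3, -16]]
Trace = 8 - 16 = -8
Determinant = 8*-16 - (-3)^2 = -137
Discriminant = (-8)^2 - 4*-137 = 612.0
Eigenvalues: lambda_1 = -16.3693, lambda_2 = 8.3693
The function is not concave.

0


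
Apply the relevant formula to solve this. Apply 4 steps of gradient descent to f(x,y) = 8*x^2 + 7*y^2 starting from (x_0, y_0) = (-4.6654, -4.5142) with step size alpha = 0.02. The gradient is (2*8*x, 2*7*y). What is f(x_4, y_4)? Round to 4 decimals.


Gradient descent on f(x,y) = 8*x^2 + 7*y^2.
Starting point: (-4.6654, -4.5142), alpha = 0.02
Step 1: grad_x = 2*8*-4.6654 = -74.6464, grad_y = 2*7*-4.5142 = -63.1988
  x_1 = -4.6654 - 0.02*-74.6464 = -3.1725
  y_1 = -4.5142 - 0.02*-63.1988 = -3.2502
Step 2: grad_x = 2*8*-3.1725 = -50.7596, grad_y = 2*7*-3.2502 = -45.5031
  x_2 = -3.1725 - 0.02*-50.7596 = -2.1573
  y_2 = -3.2502 - 0.02*-45.5031 = -2.3402
Step 3: grad_x = 2*8*-2.1573 = -34.5165, grad_y = 2*7*-2.3402 = -32.7623
  x_3 = -2.1573 - 0.02*-34.5165 = -1.467
  y_3 = -2.3402 - 0.02*-32.7623 = -1.6849
Step 4: grad_x = 2*8*-1.467 = -23.4712, grad_y = 2*7*-1.6849 = -23.5888
  x_4 = -1.467 - 0.02*-23.4712 = -0.9975
  y_4 = -1.6849 - 0.02*-23.5888 = -1.2131
f(-0.9975, -1.2131) = 8*(-0.9975)^2 + 7*(-1.2131)^2 = 18.2624


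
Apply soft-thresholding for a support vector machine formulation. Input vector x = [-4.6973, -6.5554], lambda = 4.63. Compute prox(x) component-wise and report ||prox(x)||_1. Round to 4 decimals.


Soft-thresholding with lambda = 4.63:
prox(-4.6973) = sign(-4.6973)*max(|-4.6973| - 4.63, 0) = -0.0673
prox(-6.5554) = sign(-6.5554)*max(|-6.5554| - 4.63, 0) = -1.9254
prox(x) = [-0.0673, -1.9254]
||prox(x)||_1 = 0.0673 + 1.9254 = 1.9927


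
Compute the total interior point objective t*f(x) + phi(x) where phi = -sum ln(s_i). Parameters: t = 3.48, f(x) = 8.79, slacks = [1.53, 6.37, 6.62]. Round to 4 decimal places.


Step 1: Compute log-barrier.
ln values: [0.4253, 1.8516, 1.8901]
phi = -(0.4253 + 1.8516 + 1.8901) = -4.167
Step 2: Compute augmented objective.
t*f(x) = 3.48*8.79 = 30.5892
Total = 30.5892 - 4.167 = 26.4222


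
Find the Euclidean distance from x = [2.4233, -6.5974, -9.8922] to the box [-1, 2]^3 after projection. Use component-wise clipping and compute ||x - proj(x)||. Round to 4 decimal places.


Project each component onto [-1, 2].
clip(2.4233) = 2.0, clip(-6.5974) = -1.0, clip(-9.8922) = -1.0
Projection = [2.0, -1.0, -1.0]
Squared diffs: [0.1792, 31.3309, 79.0712]
Distance = sqrt(110.5813) = 10.5158


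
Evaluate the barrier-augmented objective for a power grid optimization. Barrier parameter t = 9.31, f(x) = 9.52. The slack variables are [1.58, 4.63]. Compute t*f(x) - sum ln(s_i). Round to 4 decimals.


Step 1: Compute log-barrier.
ln values: [0.4574, 1.5326]
phi = -(0.4574 + 1.5326) = -1.99
Step 2: Compute augmented objective.
t*f(x) = 9.31*9.52 = 88.6312
Total = 88.6312 - 1.99 = 86.6412


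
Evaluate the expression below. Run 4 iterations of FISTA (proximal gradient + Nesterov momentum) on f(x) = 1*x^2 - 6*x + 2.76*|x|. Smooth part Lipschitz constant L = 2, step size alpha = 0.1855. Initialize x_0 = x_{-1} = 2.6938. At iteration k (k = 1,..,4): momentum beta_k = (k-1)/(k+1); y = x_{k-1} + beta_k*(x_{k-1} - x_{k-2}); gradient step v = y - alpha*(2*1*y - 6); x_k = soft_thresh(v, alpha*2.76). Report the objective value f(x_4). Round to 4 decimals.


FISTA on f(x) = 1*x^2 - 6*x + 2.76*|x|
L = 2, alpha = 0.1855
Iteration 1: beta = 0.0, y = 2.6938 + 0.0*(2.6938 - 2.6938) = 2.6938
  grad(y) = -0.6124, v = y - alpha*grad = 2.8074
  prox(v) = soft_thresh(2.8074, 0.512) = 2.2954
Iteration 2: beta = 0.3333, y = 2.2954 + 0.3333*(2.2954 - 2.6938) = 2.1626
  grad(y) = -1.6747, v = y - alpha*grad = 2.4733
  prox(v) = soft_thresh(2.4733, 0.512) = 1.9613
Iteration 3: beta = 0.5, y = 1.9613 + 0.5*(1.9613 - 2.2954) = 1.7943
  grad(y) = -2.4115, v = y - alpha*grad = 2.2416
  prox(v) = soft_thresh(2.2416, 0.512) = 1.7296
Iteration 4: beta = 0.6, y = 1.7296 + 0.6*(1.7296 - 1.9613) = 1.5906
  grad(y) = -2.8188, v = y - alpha*grad = 2.1135
  prox(v) = soft_thresh(2.1135, 0.512) = 1.6015
f(x_4) = 1*1.6015^2 - 6*1.6015 + 2.76*|1.6015| = -2.6241


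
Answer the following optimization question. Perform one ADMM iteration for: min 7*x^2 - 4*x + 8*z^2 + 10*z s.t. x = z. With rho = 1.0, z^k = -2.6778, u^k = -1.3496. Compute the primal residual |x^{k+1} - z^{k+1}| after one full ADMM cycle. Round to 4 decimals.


ADMM iteration with rho = 1.0, z^k = -2.6778, u^k = -1.3496
Step 1: x-update.
Minimize 7*x^2 - 4*x + (1.0/2)*(x + 2.6778 - 1.3496)^2
FOC: (2*7 + 1.0)*x = 4 + 1.0*(-2.6778 + 1.3496)
x^{k+1} = 0.1781
Step 2: z-update.
Minimize 8*z^2 + 10*z + (1.0/2)*(0.1781 - z - 1.3496)^2
FOC: (2*8 + 1.0)*z = -10 + 1.0*(0.1781 - 1.3496)
z^{k+1} = -0.6571
Step 3: u-update.
u^{k+1} = -1.3496 + 0.1781 + 0.6571 = -0.5143
Step 4: Primal residual = |0.1781 + 0.6571| = 0.8353


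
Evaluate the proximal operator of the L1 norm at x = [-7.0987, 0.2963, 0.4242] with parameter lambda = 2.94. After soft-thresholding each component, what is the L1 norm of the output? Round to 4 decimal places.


Soft-thresholding with lambda = 2.94:
prox(-7.0987) = sign(-7.0987)*max(|-7.0987| - 2.94, 0) = -4.1587
prox(0.2963) = sign(0.2963)*max(|0.2963| - 2.94, 0) = 0.0
prox(0.4242) = sign(0.4242)*max(|0.4242| - 2.94, 0) = 0.0
prox(x) = [-4.1587, 0.0, 0.0]
||prox(x)||_1 = 4.1587 + 0.0 + 0.0 = 4.1587


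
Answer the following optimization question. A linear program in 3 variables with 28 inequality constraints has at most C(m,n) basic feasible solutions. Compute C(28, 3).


Each vertex corresponds to some choice of n active constraints out of m, so the number of vertices is at most C(m, n) = m! / (n!(m-n)!).
m = 28, n = 3
Numerator: 28 * 27 * 26
Denominator: 3! = 6
C(28, 3) = 3276


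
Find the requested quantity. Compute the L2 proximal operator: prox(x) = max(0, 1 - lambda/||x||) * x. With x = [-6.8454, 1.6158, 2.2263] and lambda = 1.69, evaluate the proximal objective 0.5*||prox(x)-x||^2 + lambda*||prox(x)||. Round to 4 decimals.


Step 1: Compute ||x||.
||x|| = 7.3774
Step 2: Compute scaling factor.
scale = max(0, 1 - 1.69/7.3774) = 0.7709
Step 3: prox(x) = [-5.2773, 1.2457, 1.7163]
||prox(x)|| = 5.6874
Step 4: Proximal objective.
0.5*||prox-x||^2 = 1.4281
lambda*||prox|| = 9.6117
Total = 11.0398


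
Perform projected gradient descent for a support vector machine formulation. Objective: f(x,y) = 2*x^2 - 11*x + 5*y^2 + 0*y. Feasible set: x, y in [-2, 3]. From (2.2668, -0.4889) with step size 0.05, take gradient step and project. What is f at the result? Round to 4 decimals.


Step 1: Compute gradient at (2.2668, -0.4889).
grad_x = 2*2*2.2668 - 11 = -1.9328
grad_y = 2*5*-0.4889 + 0 = -4.889
Step 2: Gradient step.
x_raw = 2.2668 - 0.05*-1.9328 = 2.3634
y_raw = -0.4889 - 0.05*-4.889 = -0.2445
Step 3: Project onto [-2, 3].
x_proj = clip(2.3634) = 2.3634
y_proj = clip(-0.2445) = -0.2445
Step 4: Evaluate f.
f(2.3634, -0.2445) = -14.5274


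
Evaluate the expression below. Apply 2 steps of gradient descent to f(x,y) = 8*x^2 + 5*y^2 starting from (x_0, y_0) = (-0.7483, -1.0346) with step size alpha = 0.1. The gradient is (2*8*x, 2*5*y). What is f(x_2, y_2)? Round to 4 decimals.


Gradient descent on f(x,y) = 8*x^2 + 5*y^2.
Starting point: (-0.7483, -1.0346), alpha = 0.1
Step 1: grad_x = 2*8*-0.7483 = -11.9728, grad_y = 2*5*-1.0346 = -10.346
  x_1 = -0.7483 - 0.1*-11.9728 = 0.449
  y_1 = -1.0346 - 0.1*-10.346 = 0.0
Step 2: grad_x = 2*8*0.449 = 7.1837, grad_y = 2*5*0.0 = 0.0
  x_2 = 0.449 - 0.1*7.1837 = -0.2694
  y_2 = 0.0 - 0.1*0.0 = 0.0
f(-0.2694, 0.0) = 8*(-0.2694)^2 + 5*0.0^2 = 0.5806


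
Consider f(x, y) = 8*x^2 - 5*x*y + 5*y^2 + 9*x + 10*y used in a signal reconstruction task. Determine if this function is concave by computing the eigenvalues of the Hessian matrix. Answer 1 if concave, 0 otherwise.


The Hessian of f(x,y) = 8*x^2 - 5*x*y + 5*y^2 + 9*x + 10*y is:
H = [[16, -5], [-5, 10]]
Trace = 16 + 10 = 26
Determinant = 16*10 - (-5)^2 = 135
Discriminant = (26)^2 - 4*135 = 136.0
Eigenvalues: lambda_1 = 7.169, lambda_2 = 18.831
The function is not concave.

0


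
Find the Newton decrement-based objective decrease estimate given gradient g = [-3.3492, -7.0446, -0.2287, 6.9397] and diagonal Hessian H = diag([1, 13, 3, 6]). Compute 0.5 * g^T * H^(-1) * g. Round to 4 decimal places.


Step 1: H is diagonal, so H^(-1) * g = [-3.3492, -0.5419, -0.0762, 1.1566].
Step 2: g^T H^(-1) g = sum_i g_i^2 / H_ii
  = (-3.3492)^2/1 + (-7.0446)^2/13 + (-0.2287)^2/3 + (6.9397)^2/6
  = 11.2171 + 3.8174 + 0.0174 + 8.0266 = 23.0786
Step 3: Objective decrease = 0.5 * g^T H^(-1) g = 11.5393


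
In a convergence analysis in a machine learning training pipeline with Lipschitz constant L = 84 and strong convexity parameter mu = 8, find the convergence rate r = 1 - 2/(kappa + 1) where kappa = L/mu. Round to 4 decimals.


Step 1: Compute the condition number.
kappa = L/mu = 84/8 = 10.5
Step 2: Compute the convergence rate.
r = 1 - 2/(kappa + 1) = 1 - 2*mu/(L + mu) = (L - mu)/(L + mu) = 76/92 = 0.8261


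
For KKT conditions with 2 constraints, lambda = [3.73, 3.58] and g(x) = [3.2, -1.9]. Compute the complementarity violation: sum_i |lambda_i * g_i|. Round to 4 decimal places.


KKT complementary slackness check:
lambda_1 * g_1 = 3.73 * 3.2 = 11.936
lambda_2 * g_2 = 3.58 * -1.9 = -6.802
Total violation = 11.936 + 6.802 = 18.738


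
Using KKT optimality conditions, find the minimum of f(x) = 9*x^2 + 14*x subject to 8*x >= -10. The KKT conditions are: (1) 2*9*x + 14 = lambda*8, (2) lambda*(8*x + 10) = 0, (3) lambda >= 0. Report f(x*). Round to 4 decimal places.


Step 1: Try lambda = 0 (constraint inactive).
Stationarity: 2*9*x + 14 = 0
x* = -14/(2*9) = -7/9 = -0.7778 (rounded; the exact value -7/9 is used below)
Check constraint: 8*-0.7778 = -6.2224 >= -10 -- satisfied.
Step 2: Compute optimal value.
f(x*) = 9*(-7/9)^2 + 14*(-7/9) = -5.4444


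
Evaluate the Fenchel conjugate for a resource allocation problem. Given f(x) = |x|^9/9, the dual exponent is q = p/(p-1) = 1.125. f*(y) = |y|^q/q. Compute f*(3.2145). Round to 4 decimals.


The conjugate exponent q satisfies 1/p + 1/q = 1.
p = 9, so q = 9/(9 - 1) = 1.125
|y|^q = 3.2145^1.125 = 3.7197
f*(3.2145) = 3.7197 / 1.125 = 3.3064


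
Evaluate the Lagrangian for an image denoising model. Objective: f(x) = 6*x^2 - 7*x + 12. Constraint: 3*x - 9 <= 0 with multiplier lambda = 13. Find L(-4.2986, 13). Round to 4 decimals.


Step 1: Evaluate f(x).
f(-4.2986) = 6*(-4.2986)^2 - 7*(-4.2986) + 12 = 152.958
Step 2: Evaluate g(x).
g(-4.2986) = 3*-4.2986 - 9 = -21.8958
Step 3: Compute Lagrangian.
L = 152.958 + 13*-21.8958 = -131.6874


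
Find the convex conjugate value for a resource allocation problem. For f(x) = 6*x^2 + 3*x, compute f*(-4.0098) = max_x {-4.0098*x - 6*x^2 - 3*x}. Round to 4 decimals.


f*(y) = sup_x {y*x - a*x^2 - b*x} = sup_x {(y-b)*x - a*x^2}
FOC: (y - b) - 2a*x = 0 => x* = (y - b)/(2a)
x* = (-4.0098 - 3)/(2*6) = -0.5842
f*(-4.0098) = (y-b)^2/(4a) = (-4.0098 - 3)^2/(4*6)
= 49.1373/24 = 2.0474


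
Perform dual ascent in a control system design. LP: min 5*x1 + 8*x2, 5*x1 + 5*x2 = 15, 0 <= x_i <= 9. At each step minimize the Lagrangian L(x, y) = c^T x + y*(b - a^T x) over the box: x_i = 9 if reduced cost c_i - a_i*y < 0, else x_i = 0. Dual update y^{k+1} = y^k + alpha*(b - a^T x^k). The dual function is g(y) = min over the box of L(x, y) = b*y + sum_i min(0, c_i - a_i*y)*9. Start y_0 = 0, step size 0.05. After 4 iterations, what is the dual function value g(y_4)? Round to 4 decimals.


Dual ascent for LP: min 5*x1 + 8*x2, 5*x1 + 5*x2 = 15, 0 <= x_i <= 9
Step 1: y^k = 0.0, reduced costs: (5.0, 8.0)
  x^k = (0.0, 0.0), subgradient = b - a^T x = 15.0
  y^{k+1} = 0.0 + 0.05*15.0 = 0.75
Step 2: y^k = 0.75, reduced costs: (1.25, 4.25)
  x^k = (0.0, 0.0), subgradient = b - a^T x = 15.0
  y^{k+1} = 0.75 + 0.05*15.0 = 1.5
Step 3: y^k = 1.5, reduced costs: (-2.5, 0.5)
  x^k = (9.0, 0.0), subgradient = b - a^T x = -30.0
  y^{k+1} = 1.5 + 0.05*-30.0 = 0.0
Step 4: y^k = 0.0, reduced costs: (5.0, 8.0)
  x^k = (0.0, 0.0), subgradient = b - a^T x = 15.0
  y^{k+1} = 0.0 + 0.05*15.0 = 0.75
Dual objective at y_4 = 0.75: reduced costs (1.25, 4.25), box minimizer x = (0.0, 0.0)
g(y_4) = b*y + (c1 - a1*y)*x1 + (c2 - a2*y)*x2 = 15*0.75 + 1.25*0.0 + 4.25*0.0 = 11.25 + 0.0 + 0.0 = 11.25


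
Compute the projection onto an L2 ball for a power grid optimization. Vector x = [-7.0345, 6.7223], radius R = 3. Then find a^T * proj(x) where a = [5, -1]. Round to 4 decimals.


Step 1: Compute ||x|| (intermediates to 6 decimals).
||x|| = sqrt((-7.0345)^2 + 6.7223^2) = 9.730031
Step 2: Project.
Since ||x|| > R, scale = R/||x|| = 3/9.730031 = 0.308324, proj(x) = scale * x
proj(x) = [-2.168905, 2.072646]
Step 3: Dot product.
a^T * proj(x) = 5*(-2.168905) - 1*2.072646 = -12.9172


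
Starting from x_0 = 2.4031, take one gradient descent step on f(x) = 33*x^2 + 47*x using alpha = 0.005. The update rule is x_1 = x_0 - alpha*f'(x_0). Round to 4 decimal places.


We compute the gradient at x_0 and apply the update.
f'(x) = 66*x + 47
f'(2.4031) = 66*2.4031 + 47 = 205.6046
x_1 = 2.4031 - 0.005*205.6046 = 1.3751


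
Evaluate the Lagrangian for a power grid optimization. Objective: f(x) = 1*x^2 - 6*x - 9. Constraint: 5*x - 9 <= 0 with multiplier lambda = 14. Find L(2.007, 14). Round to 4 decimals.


Step 1: Evaluate f(x).
f(2.007) = 1*2.007^2 - 6*2.007 - 9 = -17.014
Step 2: Evaluate g(x).
g(2.007) = 5*2.007 - 9 = 1.035
Step 3: Compute Lagrangian.
L = -17.014 + 14*1.035 = -2.524


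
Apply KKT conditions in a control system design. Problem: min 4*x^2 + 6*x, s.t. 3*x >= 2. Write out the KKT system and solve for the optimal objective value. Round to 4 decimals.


Step 1: Try lambda = 0 (constraint inactive).
x_unc = -6/(2*4) = -0.75
Check: 3*-0.75 = -2.25 < 2 -- violated!
Step 2: Constraint must be active: 3*x = 2
x* = 2/3 = 0.6667 (rounded; the exact value 2/3 is used below)
lambda = (2*4*(2/3) + 6)/3 = 3.7778
Step 3: Compute optimal value.
f(x*) = 4*(2/3)^2 + 6*(2/3) = 5.7778


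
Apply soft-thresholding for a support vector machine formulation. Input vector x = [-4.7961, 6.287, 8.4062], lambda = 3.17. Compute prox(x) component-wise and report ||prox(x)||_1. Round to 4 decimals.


Soft-thresholding with lambda = 3.17:
prox(-4.7961) = sign(-4.7961)*max(|-4.7961| - 3.17, 0) = -1.6261
prox(6.287) = sign(6.287)*max(|6.287| - 3.17, 0) = 3.117
prox(8.4062) = sign(8.4062)*max(|8.4062| - 3.17, 0) = 5.2362
prox(x) = [-1.6261, 3.117, 5.2362]
||prox(x)||_1 = 1.6261 + 3.117 + 5.2362 = 9.9793


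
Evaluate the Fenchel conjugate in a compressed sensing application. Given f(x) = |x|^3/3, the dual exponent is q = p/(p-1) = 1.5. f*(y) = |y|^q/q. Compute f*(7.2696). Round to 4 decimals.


The conjugate exponent q satisfies 1/p + 1/q = 1.
p = 3, so q = 3/(3 - 1) = 1.5
|y|^q = 7.2696^1.5 = 19.6004
f*(7.2696) = 19.6004 / 1.5 = 13.067


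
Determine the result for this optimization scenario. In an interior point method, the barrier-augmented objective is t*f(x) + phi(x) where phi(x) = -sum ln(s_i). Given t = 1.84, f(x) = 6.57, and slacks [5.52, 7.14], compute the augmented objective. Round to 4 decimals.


Step 1: Compute log-barrier.
ln values: [1.7084, 1.9657]
phi = -(1.7084 + 1.9657) = -3.6741
Step 2: Compute augmented objective.
t*f(x) = 1.84*6.57 = 12.0888
Total = 12.0888 - 3.6741 = 8.4147


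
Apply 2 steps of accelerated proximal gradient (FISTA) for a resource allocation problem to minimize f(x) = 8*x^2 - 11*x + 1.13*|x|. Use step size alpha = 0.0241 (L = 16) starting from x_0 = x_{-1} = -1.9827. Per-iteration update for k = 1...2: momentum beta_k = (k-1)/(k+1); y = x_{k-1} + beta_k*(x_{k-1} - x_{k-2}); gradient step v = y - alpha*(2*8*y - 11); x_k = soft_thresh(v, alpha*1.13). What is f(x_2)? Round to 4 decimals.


FISTA on f(x) = 8*x^2 - 11*x + 1.13*|x|
L = 16, alpha = 0.0241
Iteration 1: beta = 0.0, y = -1.9827 + 0.0*(-1.9827 + 1.9827) = -1.9827
  grad(y) = -42.7232, v = y - alpha*grad = -0.9531
  prox(v) = soft_thresh(-0.9531, 0.0272) = -0.9258
Iteration 2: beta = 0.3333, y = -0.9258 + 0.3333*(-0.9258 + 1.9827) = -0.5736
  grad(y) = -20.1768, v = y - alpha*grad = -0.0873
  prox(v) = soft_thresh(-0.0873, 0.0272) = -0.0601
f(x_2) = 8*(-0.0601)^2 - 11*(-0.0601) + 1.13*|-0.0601| = 0.7573


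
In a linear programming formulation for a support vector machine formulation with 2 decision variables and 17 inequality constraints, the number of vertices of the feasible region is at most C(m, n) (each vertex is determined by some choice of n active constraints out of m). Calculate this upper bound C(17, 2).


Each vertex corresponds to some choice of n active constraints out of m, so the number of vertices is at most C(m, n) = m! / (n!(m-n)!).
m = 17, n = 2
Numerator: 17 * 16
Denominator: 2! = 2
C(17, 2) = 136


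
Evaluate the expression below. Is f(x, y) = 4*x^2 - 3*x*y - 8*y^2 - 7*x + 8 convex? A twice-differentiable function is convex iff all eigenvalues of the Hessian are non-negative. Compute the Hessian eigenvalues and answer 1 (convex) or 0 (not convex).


The Hessian of f(x,y) = 4*x^2 - 3*x*y - 8*y^2 - 7*x + 8 is:
H = [[8, -3], [-3, -16]]
Trace = 8 - 16 = -8
Determinant = 8*-16 - (-3)^2 = -137
Discriminant = (-8)^2 - 4*-137 = 612.0
Eigenvalues: lambda_1 = -16.3693, lambda_2 = 8.3693
The function is not convex.

0


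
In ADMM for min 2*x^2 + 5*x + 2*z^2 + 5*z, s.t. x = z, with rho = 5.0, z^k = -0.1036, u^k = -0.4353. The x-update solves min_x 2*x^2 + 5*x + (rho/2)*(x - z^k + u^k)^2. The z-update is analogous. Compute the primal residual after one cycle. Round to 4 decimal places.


ADMM iteration with rho = 5.0, z^k = -0.1036, u^k = -0.4353
Step 1: x-update.
Minimize 2*x^2 + 5*x + (5.0/2)*(x + 0.1036 - 0.4353)^2
FOC: (2*2 + 5.0)*x = -5 + 5.0*(-0.1036 + 0.4353)
x^{k+1} = -0.3713
Step 2: z-update.
Minimize 2*z^2 + 5*z + (5.0/2)*(-0.3713 - z - 0.4353)^2
FOC: (2*2 + 5.0)*z = -5 + 5.0*(-0.3713 - 0.4353)
z^{k+1} = -1.0037
Step 3: u-update.
u^{k+1} = -0.4353 - 0.3713 + 1.0037 = 0.1971
Step 4: Primal residual = |-0.3713 + 1.0037| = 0.6324


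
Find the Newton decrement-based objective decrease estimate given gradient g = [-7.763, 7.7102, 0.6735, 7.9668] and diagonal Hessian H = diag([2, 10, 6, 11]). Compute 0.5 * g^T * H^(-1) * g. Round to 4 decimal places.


Step 1: H is diagonal, so H^(-1) * g = [-3.8815, 0.771, 0.1123, 0.7243].
Step 2: g^T H^(-1) g = sum_i g_i^2 / H_ii
  = (-7.763)^2/2 + (7.7102)^2/10 + (0.6735)^2/6 + (7.9668)^2/11
  = 30.1321 + 5.9447 + 0.0756 + 5.77 = 41.9224
Step 3: Objective decrease = 0.5 * g^T H^(-1) g = 20.9612


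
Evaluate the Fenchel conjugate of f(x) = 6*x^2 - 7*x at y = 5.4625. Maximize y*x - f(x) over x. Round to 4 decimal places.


f*(y) = sup_x {y*x - a*x^2 - b*x} = sup_x {(y-b)*x - a*x^2}
FOC: (y - b) - 2a*x = 0 => x* = (y - b)/(2a)
x* = (5.4625 + 7)/(2*6) = 1.0385
f*(5.4625) = (y-b)^2/(4a) = (5.4625 + 7)^2/(4*6)
= 155.3139/24 = 6.4714


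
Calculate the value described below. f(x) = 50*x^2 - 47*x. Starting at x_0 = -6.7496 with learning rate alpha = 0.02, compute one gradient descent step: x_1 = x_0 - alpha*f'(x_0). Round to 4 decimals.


We compute the gradient at x_0 and apply the update.
f'(x) = 100*x - 47
f'(-6.7496) = 100*-6.7496 - 47 = -721.96
x_1 = -6.7496 - 0.02*-721.96 = 7.6896


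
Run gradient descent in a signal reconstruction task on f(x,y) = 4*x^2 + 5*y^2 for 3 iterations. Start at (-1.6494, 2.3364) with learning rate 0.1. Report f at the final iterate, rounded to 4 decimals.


Gradient descent on f(x,y) = 4*x^2 + 5*y^2.
Starting point: (-1.6494, 2.3364), alpha = 0.1
Step 1: grad_x = 2*4*-1.6494 = -13.1952, grad_y = 2*5*2.3364 = 23.364
  x_1 = -1.6494 - 0.1*-13.1952 = -0.3299
  y_1 = 2.3364 - 0.1*23.364 = 0.0
Step 2: grad_x = 2*4*-0.3299 = -2.639, grad_y = 2*5*0.0 = 0.0
  x_2 = -0.3299 - 0.1*-2.639 = -0.066
  y_2 = 0.0 - 0.1*0.0 = 0.0
Step 3: grad_x = 2*4*-0.066 = -0.5278, grad_y = 2*5*0.0 = 0.0
  x_3 = -0.066 - 0.1*-0.5278 = -0.0132
  y_3 = 0.0 - 0.1*0.0 = 0.0
f(-0.0132, 0.0) = 4*(-0.0132)^2 + 5*0.0^2 = 0.0007


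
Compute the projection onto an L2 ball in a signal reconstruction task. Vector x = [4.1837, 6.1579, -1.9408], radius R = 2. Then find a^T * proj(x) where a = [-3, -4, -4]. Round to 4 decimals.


Step 1: Compute ||x|| (intermediates to 6 decimals).
||x|| = sqrt(4.1837^2 + 6.1579^2 + (-1.9408)^2) = 7.69349
Step 2: Project.
Since ||x|| > R, scale = R/||x|| = 2/7.69349 = 0.25996, proj(x) = scale * x
proj(x) = [1.087595, 1.600808, -0.50453]
Step 3: Dot product.
a^T * proj(x) = -3*1.087595 - 4*1.600808 - 4*(-0.50453) = -7.6479


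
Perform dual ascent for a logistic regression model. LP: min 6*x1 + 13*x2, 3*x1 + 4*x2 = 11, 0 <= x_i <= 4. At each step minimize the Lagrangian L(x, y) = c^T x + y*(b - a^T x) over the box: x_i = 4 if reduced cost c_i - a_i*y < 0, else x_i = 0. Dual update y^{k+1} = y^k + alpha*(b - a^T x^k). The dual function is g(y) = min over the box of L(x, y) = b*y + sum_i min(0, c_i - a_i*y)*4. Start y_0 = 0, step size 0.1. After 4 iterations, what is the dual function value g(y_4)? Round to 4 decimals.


Dual ascent for LP: min 6*x1 + 13*x2, 3*x1 + 4*x2 = 11, 0 <= x_i <= 4
Step 1: y^k = 0.0, reduced costs: (6.0, 13.0)
  x^k = (0.0, 0.0), subgradient = b - a^T x = 11.0
  y^{k+1} = 0.0 + 0.1*11.0 = 1.1
Step 2: y^k = 1.1, reduced costs: (2.7, 8.6)
  x^k = (0.0, 0.0), subgradient = b - a^T x = 11.0
  y^{k+1} = 1.1 + 0.1*11.0 = 2.2
Step 3: y^k = 2.2, reduced costs: (-0.6, 4.2)
  x^k = (4.0, 0.0), subgradient = b - a^T x = -1.0
  y^{k+1} = 2.2 + 0.1*-1.0 = 2.1
Step 4: y^k = 2.1, reduced costs: (-0.3, 4.6)
  x^k = (4.0, 0.0), subgradient = b - a^T x = -1.0
  y^{k+1} = 2.1 + 0.1*-1.0 = 2.0
Dual objective at y_4 = 2.0: reduced costs (0.0, 5.0), box minimizer x = (0.0, 0.0)
g(y_4) = b*y + (c1 - a1*y)*x1 + (c2 - a2*y)*x2 = 11*2.0 + 0.0*0.0 + 5.0*0.0 = 22.0 + 0.0 + 0.0 = 22.0


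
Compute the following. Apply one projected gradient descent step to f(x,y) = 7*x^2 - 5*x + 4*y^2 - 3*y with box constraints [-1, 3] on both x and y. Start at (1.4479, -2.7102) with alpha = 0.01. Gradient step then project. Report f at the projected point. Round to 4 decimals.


Step 1: Compute gradient at (1.4479, -2.7102).
grad_x = 2*7*1.4479 - 5 = 15.2706
grad_y = 2*4*-2.7102 - 3 = -24.6816
Step 2: Gradient step.
x_raw = 1.4479 - 0.01*15.2706 = 1.2952
y_raw = -2.7102 - 0.01*-24.6816 = -2.4634
Step 3: Project onto [-1, 3].
x_proj = clip(1.2952) = 1.2952
y_proj = clip(-2.4634) = -1.0
Step 4: Evaluate f.
f(1.2952, -1.0) = 12.2667


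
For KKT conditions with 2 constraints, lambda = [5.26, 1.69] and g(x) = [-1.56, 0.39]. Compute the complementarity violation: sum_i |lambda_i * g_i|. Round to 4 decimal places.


KKT complementary slackness check:
lambda_1 * g_1 = 5.26 * -1.56 = -8.2056
lambda_2 * g_2 = 1.69 * 0.39 = 0.6591
Total violation = 8.2056 + 0.6591 = 8.8647


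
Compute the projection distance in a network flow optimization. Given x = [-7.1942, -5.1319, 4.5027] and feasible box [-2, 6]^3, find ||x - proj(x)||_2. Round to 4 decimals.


Project each component onto [-2, 6].
clip(-7.1942) = -2.0, clip(-5.1319) = -2.0, clip(4.5027) = 4.5027
Projection = [-2.0, -2.0, 4.5027]
Squared diffs: [26.9797, 9.8088, 0.0]
Distance = sqrt(36.7885) = 6.0654


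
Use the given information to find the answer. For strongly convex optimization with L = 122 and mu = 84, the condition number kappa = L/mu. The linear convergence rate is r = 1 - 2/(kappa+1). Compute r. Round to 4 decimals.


Step 1: Compute the condition number.
kappa = L/mu = 122/84 = 1.4524
Step 2: Compute the convergence rate.
r = 1 - 2/(kappa + 1) = 1 - 2*mu/(L + mu) = (L - mu)/(L + mu) = 38/206 = 0.1845


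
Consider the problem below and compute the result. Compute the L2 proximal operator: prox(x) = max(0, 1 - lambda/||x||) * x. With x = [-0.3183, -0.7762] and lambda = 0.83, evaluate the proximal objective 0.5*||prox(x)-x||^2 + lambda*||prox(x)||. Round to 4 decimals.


Step 1: Compute ||x||.
||x|| = 0.8389
Step 2: Compute scaling factor.
scale = max(0, 1 - 0.83/0.8389) = 0.0106
Step 3: prox(x) = [-0.0034, -0.0083]
||prox(x)|| = 0.0089
Step 4: Proximal objective.
0.5*||prox-x||^2 = 0.3445
lambda*||prox|| = 0.0074
Total = 0.3519


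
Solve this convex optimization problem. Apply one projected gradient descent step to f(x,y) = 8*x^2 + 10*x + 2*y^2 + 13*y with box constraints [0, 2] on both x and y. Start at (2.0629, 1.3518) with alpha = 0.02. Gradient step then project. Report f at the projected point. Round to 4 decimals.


Step 1: Compute gradient at (2.0629, 1.3518).
grad_x = 2*8*2.0629 + 10 = 43.0064
grad_y = 2*2*1.3518 + 13 = 18.4072
Step 2: Gradient step.
x_raw = 2.0629 - 0.02*43.0064 = 1.2028
y_raw = 1.3518 - 0.02*18.4072 = 0.9837
Step 3: Project onto [0, 2].
x_proj = clip(1.2028) = 1.2028
y_proj = clip(0.9837) = 0.9837
Step 4: Evaluate f.
f(1.2028, 0.9837) = 38.3237


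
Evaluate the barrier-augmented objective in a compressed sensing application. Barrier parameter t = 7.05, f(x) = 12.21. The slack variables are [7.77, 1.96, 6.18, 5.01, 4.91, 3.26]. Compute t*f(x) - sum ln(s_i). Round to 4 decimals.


Step 1: Compute log-barrier.
ln values: [2.0503, 0.6729, 1.8213, 1.6114, 1.5913, 1.1817]
phi = -(2.0503 + 0.6729 + 1.8213 + 1.6114 + 1.5913 + 1.1817) = -8.929
Step 2: Compute augmented objective.
t*f(x) = 7.05*12.21 = 86.0805
Total = 86.0805 - 8.929 = 77.1515


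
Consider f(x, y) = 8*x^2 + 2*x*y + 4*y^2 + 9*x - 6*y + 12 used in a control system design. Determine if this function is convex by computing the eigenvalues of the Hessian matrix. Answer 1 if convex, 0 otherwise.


The Hessian of f(x,y) = 8*x^2 + 2*x*y + 4*y^2 + 9*x - 6*y + 12 is:
H = [[16, 2], [2, 8]]
Trace = 16 + 8 = 24
Determinant = 16*8 - (2)^2 = 124
Discriminant = (24)^2 - 4*124 = 80.0
Eigenvalues: lambda_1 = 7.5279, lambda_2 = 16.4721
The function is convex.

1


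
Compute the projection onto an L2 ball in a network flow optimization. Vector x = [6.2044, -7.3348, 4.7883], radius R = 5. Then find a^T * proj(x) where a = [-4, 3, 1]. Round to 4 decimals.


Step 1: Compute ||x|| (intermediates to 6 decimals).
||x|| = sqrt(6.2044^2 + (-7.3348)^2 + 4.7883^2) = 10.734137
Step 2: Project.
Since ||x|| > R, scale = R/||x|| = 5/10.734137 = 0.465804, proj(x) = scale * x
proj(x) = [2.890034, -3.416579, 2.230409]
Step 3: Dot product.
a^T * proj(x) = -4*2.890034 + 3*(-3.416579) + 1*2.230409 = -19.5795


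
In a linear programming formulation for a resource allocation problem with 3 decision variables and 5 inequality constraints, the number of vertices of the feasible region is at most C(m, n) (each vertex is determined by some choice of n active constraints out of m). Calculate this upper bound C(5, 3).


Each vertex corresponds to some choice of n active constraints out of m, so the number of vertices is at most C(m, n) = m! / (n!(m-n)!).
m = 5, n = 3
Numerator: 5 * 4 * 3
Denominator: 3! = 6
C(5, 3) = 10


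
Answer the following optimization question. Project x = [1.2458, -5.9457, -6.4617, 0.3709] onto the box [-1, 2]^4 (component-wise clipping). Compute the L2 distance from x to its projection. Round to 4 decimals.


Project each component onto [-1, 2].
clip(1.2458) = 1.2458, clip(-5.9457) = -1.0, clip(-6.4617) = -1.0, clip(0.3709) = 0.3709
Projection = [1.2458, -1.0, -1.0, 0.3709]
Squared diffs: [0.0, 24.4599, 29.8302, 0.0]
Distance = sqrt(54.2901) = 7.3682


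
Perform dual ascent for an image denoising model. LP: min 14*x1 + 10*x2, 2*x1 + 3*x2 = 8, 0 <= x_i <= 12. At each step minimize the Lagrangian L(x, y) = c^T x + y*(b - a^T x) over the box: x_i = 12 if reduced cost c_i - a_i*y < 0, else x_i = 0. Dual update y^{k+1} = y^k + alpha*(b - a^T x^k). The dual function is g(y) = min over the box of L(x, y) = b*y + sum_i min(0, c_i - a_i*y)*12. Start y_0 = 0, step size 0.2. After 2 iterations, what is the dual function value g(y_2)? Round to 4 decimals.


Dual ascent for LP: min 14*x1 + 10*x2, 2*x1 + 3*x2 = 8, 0 <= x_i <= 12
Step 1: y^k = 0.0, reduced costs: (14.0, 10.0)
  x^k = (0.0, 0.0), subgradient = b - a^T x = 8.0
  y^{k+1} = 0.0 + 0.2*8.0 = 1.6
Step 2: y^k = 1.6, reduced costs: (10.8, 5.2)
  x^k = (0.0, 0.0), subgradient = b - a^T x = 8.0
  y^{k+1} = 1.6 + 0.2*8.0 = 3.2
Dual objective at y_2 = 3.2: reduced costs (7.6, 0.4), box minimizer x = (0.0, 0.0)
g(y_2) = b*y + (c1 - a1*y)*x1 + (c2 - a2*y)*x2 = 8*3.2 + 7.6*0.0 + 0.4*0.0 = 25.6 + 0.0 + 0.0 = 25.6


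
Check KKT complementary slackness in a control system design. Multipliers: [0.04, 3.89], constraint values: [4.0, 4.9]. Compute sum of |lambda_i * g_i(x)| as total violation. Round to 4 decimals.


KKT complementary slackness check:
lambda_1 * g_1 = 0.04 * 4.0 = 0.16
lambda_2 * g_2 = 3.89 * 4.9 = 19.061
Total violation = 0.16 + 19.061 = 19.221


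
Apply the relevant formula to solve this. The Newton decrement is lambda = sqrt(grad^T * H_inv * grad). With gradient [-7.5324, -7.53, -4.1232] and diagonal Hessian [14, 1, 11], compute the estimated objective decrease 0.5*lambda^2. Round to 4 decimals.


Step 1: H is diagonal, so H^(-1) * g = [-0.538, -7.53, -0.3748].
Step 2: g^T H^(-1) g = sum_i g_i^2 / H_ii
  = (-7.5324)^2/14 + (-7.53)^2/1 + (-4.1232)^2/11
  = 4.0526 + 56.7009 + 1.5455 = 62.2991
Step 3: Objective decrease = 0.5 * g^T H^(-1) g = 31.1495


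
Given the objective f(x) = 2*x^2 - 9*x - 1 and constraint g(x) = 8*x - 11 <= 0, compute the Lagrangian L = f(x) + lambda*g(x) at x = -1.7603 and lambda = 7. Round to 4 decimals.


Step 1: Evaluate f(x).
f(-1.7603) = 2*(-1.7603)^2 - 9*(-1.7603) - 1 = 21.04
Step 2: Evaluate g(x).
g(-1.7603) = 8*-1.7603 - 11 = -25.0824
Step 3: Compute Lagrangian.
L = 21.04 + 7*-25.0824 = -154.5368


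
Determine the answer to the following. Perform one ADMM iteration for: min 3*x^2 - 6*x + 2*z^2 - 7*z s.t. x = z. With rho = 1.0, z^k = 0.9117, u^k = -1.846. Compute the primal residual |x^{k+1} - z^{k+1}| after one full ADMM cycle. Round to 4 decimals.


ADMM iteration with rho = 1.0, z^k = 0.9117, u^k = -1.846
Step 1: x-update.
Minimize 3*x^2 - 6*x + (1.0/2)*(x - 0.9117 - 1.846)^2
FOC: (2*3 + 1.0)*x = 6 + 1.0*(0.9117 + 1.846)
x^{k+1} = 1.2511
Step 2: z-update.
Minimize 2*z^2 - 7*z + (1.0/2)*(1.2511 - z - 1.846)^2
FOC: (2*2 + 1.0)*z = 7 + 1.0*(1.2511 - 1.846)
z^{k+1} = 1.281
Step 3: u-update.
u^{k+1} = -1.846 + 1.2511 - 1.281 = -1.8759
Step 4: Primal residual = |1.2511 - 1.281| = 0.0299


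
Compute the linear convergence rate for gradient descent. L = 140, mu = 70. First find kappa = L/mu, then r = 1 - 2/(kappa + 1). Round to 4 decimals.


Step 1: Compute the condition number.
kappa = L/mu = 140/70 = 2.0
Step 2: Compute the convergence rate.
r = 1 - 2/(kappa + 1) = 1 - 2*mu/(L + mu) = (L - mu)/(L + mu) = 70/210 = 0.3333


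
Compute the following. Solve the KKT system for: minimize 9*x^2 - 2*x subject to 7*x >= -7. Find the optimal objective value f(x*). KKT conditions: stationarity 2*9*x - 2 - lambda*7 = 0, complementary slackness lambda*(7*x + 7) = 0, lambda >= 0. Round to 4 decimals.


Step 1: Try lambda = 0 (constraint inactive).
Stationarity: 2*9*x - 2 = 0
x* = 2/(2*9) = 1/9 = 0.1111 (rounded; the exact value 1/9 is used below)
Check constraint: 7*0.1111 = 0.7777 >= -7 -- satisfied.
Step 2: Compute optimal value.
f(x*) = 9*(1/9)^2 - 2*(1/9) = -0.1111


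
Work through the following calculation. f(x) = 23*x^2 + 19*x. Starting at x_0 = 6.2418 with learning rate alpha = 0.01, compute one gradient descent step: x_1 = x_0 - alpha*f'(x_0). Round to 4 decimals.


We compute the gradient at x_0 and apply the update.
f'(x) = 46*x + 19
f'(6.2418) = 46*6.2418 + 19 = 306.1228
x_1 = 6.2418 - 0.01*306.1228 = 3.1806


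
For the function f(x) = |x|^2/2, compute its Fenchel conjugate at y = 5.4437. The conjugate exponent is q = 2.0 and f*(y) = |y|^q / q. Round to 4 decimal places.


The conjugate exponent q satisfies 1/p + 1/q = 1.
p = 2, so q = 2/(2 - 1) = 2.0
|y|^q = 5.4437^2.0 = 29.6339
f*(5.4437) = 29.6339 / 2.0 = 14.8169


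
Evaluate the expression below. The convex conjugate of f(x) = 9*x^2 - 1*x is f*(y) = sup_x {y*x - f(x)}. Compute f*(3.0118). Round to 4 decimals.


f*(y) = sup_x {y*x - a*x^2 - b*x} = sup_x {(y-b)*x - a*x^2}
FOC: (y - b) - 2a*x = 0 => x* = (y - b)/(2a)
x* = (3.0118 + 1)/(2*9) = 0.2229
f*(3.0118) = (y-b)^2/(4a) = (3.0118 + 1)^2/(4*9)
= 16.0945/36 = 0.4471


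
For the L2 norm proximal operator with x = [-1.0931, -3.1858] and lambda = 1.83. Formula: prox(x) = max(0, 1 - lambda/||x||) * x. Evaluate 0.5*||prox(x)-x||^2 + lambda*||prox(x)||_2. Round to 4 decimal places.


Step 1: Compute ||x||.
||x|| = 3.3681
Step 2: Compute scaling factor.
scale = max(0, 1 - 1.83/3.3681) = 0.4567
Step 3: prox(x) = [-0.4992, -1.4549]
||prox(x)|| = 1.5381
Step 4: Proximal objective.
0.5*||prox-x||^2 = 1.6745
lambda*||prox|| = 2.8147
Total = 4.4892


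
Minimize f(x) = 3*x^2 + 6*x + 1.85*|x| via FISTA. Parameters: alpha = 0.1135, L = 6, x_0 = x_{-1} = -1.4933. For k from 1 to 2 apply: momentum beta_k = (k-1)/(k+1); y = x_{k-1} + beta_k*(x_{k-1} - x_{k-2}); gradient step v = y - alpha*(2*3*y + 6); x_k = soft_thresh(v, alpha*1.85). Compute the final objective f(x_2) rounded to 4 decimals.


FISTA on f(x) = 3*x^2 + 6*x + 1.85*|x|
L = 6, alpha = 0.1135
Iteration 1: beta = 0.0, y = -1.4933 + 0.0*(-1.4933 + 1.4933) = -1.4933
  grad(y) = -2.9598, v = y - alpha*grad = -1.1574
  prox(v) = soft_thresh(-1.1574, 0.21) = -0.9474
Iteration 2: beta = 0.3333, y = -0.9474 + 0.3333*(-0.9474 + 1.4933) = -0.7654
  grad(y) = 1.4075, v = y - alpha*grad = -0.9252
  prox(v) = soft_thresh(-0.9252, 0.21) = -0.7152
f(x_2) = 3*(-0.7152)^2 + 6*(-0.7152) + 1.85*|-0.7152| = -1.4335
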